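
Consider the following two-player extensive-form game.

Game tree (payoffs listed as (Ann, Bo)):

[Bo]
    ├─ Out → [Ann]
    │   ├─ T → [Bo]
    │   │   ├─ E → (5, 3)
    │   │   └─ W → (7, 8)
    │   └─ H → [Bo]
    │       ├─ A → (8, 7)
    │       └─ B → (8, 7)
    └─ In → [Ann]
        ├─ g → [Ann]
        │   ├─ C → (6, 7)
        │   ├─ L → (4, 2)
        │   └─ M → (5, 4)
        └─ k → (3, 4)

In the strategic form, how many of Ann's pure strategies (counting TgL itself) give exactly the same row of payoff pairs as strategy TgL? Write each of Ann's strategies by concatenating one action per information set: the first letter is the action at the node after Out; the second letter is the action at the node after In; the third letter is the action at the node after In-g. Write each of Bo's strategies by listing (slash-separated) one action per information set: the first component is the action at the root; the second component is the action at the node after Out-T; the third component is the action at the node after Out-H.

Row for TgL (columns Out/E/A, Out/E/B, Out/W/A, Out/W/B, In/E/A, In/E/B, In/W/A, In/W/B): (5,3) (5,3) (7,8) (7,8) (4,2) (4,2) (4,2) (4,2).
Every one of Ann's information sets is on the play path for some reply by Bo when Ann follows TgL.
Changing the action at any of them therefore changes at least one column, so only TgL itself gives this row.

1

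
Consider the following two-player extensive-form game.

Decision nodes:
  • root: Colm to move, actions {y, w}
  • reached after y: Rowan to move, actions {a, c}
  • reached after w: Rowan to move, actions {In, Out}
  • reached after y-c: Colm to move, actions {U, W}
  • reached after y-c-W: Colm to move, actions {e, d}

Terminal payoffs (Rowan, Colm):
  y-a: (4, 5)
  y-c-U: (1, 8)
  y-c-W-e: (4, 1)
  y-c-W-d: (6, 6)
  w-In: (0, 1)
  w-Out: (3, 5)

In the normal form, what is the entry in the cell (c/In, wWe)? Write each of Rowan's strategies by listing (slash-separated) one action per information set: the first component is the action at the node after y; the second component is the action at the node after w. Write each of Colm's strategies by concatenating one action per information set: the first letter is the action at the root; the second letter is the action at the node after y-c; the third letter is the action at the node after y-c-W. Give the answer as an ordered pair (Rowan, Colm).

Trace the play path from the root:
  Colm plays w
  Rowan plays In at [w]
→ terminal payoff (0, 1).
(Rowan's choice at the node after y is never reached on this path, so it doesn't affect the outcome.)

(0, 1)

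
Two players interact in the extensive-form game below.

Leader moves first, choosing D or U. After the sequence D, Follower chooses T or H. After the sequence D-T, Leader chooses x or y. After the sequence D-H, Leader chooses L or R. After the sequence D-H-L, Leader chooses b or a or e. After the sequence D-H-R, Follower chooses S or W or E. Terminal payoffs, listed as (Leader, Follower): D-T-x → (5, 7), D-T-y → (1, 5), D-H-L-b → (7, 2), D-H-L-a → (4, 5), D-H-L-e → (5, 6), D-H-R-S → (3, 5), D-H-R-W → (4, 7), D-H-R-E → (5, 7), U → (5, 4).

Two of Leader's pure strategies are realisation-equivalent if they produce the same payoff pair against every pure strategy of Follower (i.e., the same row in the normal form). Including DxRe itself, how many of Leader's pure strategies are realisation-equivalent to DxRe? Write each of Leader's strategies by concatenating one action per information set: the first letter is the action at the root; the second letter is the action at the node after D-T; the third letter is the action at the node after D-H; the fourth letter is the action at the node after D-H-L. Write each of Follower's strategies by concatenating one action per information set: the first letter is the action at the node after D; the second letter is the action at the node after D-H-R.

Row for DxRe (columns TS, TW, TE, HS, HW, HE): (5,7) (5,7) (5,7) (3,5) (4,7) (5,7).
Under DxRe, Leader's choice at the node after D-H-L can never be reached regardless of what Follower does, so varying those choices leaves every outcome unchanged.
Holding the reachable choices fixed and varying the unreachable one freely already gives 3 equivalent strategies.
No other strategy reproduces this row, so those 3 are the full class: DxRb, DxRa, DxRe.

3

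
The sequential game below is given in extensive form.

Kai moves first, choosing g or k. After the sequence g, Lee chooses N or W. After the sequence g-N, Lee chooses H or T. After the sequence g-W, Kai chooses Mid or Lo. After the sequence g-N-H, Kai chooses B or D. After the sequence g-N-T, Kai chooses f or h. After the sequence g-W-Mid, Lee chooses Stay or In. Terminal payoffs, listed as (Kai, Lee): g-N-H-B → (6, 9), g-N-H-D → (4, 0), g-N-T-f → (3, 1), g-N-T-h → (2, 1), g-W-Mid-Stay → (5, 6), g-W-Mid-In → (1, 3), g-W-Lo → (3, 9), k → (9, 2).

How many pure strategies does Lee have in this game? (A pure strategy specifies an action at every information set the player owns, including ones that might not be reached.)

Lee owns the node after g with actions {N, W} — two choices.
Lee owns the node after g-N with actions {H, T} — two choices.
Lee owns the node after g-W-Mid with actions {Stay, In} — two choices.
A pure strategy fixes one action at each information set independently, so the count is the product 2 × 2 × 2 = 8.

8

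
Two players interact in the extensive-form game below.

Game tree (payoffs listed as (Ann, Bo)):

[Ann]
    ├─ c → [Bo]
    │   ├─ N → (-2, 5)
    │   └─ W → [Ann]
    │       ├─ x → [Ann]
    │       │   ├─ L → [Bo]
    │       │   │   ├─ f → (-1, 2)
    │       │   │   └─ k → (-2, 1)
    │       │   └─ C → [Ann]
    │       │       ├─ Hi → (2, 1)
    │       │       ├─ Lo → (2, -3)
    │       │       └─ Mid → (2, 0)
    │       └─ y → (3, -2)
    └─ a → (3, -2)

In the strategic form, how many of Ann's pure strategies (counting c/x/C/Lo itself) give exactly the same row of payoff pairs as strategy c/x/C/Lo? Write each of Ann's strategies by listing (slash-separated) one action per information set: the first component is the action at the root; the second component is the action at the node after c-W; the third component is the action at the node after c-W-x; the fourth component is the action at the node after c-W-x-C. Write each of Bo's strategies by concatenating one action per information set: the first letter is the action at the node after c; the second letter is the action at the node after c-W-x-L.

1

Row for c/x/C/Lo (columns Nf, Nk, Wf, Wk): (-2,5) (-2,5) (2,-3) (2,-3).
Every one of Ann's information sets is on the play path for some reply by Bo when Ann follows c/x/C/Lo.
Changing the action at any of them therefore changes at least one column, so only c/x/C/Lo itself gives this row.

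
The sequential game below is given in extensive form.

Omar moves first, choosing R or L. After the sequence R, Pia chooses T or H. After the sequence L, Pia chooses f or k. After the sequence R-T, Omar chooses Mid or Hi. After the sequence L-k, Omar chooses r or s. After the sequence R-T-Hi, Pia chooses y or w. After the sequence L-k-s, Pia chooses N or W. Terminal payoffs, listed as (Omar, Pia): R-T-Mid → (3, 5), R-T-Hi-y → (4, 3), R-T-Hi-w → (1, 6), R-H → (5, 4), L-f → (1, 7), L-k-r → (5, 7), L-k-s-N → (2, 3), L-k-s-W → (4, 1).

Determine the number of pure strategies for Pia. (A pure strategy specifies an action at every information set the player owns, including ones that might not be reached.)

16

Pia owns the node after R with actions {T, H} — two choices.
Pia owns the node after L with actions {f, k} — two choices.
Pia owns the node after R-T-Hi with actions {y, w} — two choices.
Pia owns the node after L-k-s with actions {N, W} — two choices.
A pure strategy fixes one action at each information set independently, so the count is the product 2 × 2 × 2 × 2 = 16.
(For reference, Omar has 8 pure strategies, giving a 16×8 normal-form matrix.)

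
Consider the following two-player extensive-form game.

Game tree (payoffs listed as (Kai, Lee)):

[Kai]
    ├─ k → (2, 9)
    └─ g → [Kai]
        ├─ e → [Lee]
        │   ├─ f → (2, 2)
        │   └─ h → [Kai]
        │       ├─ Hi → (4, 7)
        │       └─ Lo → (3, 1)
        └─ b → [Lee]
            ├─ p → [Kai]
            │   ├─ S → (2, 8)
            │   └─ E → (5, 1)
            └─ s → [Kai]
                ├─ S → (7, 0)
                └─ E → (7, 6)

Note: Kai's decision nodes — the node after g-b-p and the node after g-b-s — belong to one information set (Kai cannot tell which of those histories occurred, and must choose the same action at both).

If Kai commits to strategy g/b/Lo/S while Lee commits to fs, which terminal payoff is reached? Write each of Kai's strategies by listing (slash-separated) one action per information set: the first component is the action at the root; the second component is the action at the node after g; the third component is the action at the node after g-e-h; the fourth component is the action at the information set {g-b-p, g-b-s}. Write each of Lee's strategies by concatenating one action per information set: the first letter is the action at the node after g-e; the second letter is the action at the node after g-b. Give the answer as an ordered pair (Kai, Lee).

(7, 0)

Trace the play path from the root:
  Kai plays g
  Kai plays b at [g]
  Lee plays s at [g-b]
  Kai plays S at [g-b-s]
→ terminal payoff (7, 0).
(Kai's choice at the node after g-e-h is never reached on this path, so it doesn't affect the outcome.)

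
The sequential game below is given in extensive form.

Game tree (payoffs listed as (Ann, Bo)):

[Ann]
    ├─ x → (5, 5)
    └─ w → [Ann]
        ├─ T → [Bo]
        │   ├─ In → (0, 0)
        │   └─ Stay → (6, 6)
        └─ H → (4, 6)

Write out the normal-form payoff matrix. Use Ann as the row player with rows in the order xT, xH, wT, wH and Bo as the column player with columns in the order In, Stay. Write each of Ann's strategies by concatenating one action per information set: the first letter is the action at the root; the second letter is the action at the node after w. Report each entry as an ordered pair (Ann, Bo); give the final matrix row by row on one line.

Row xT: In→(5,5), Stay→(5,5)
Row xH: In→(5,5), Stay→(5,5)
Row wT: In→(0,0), Stay→(6,6)
Row wH: In→(4,6), Stay→(4,6)

xT: (5,5) (5,5) | xH: (5,5) (5,5) | wT: (0,0) (6,6) | wH: (4,6) (4,6)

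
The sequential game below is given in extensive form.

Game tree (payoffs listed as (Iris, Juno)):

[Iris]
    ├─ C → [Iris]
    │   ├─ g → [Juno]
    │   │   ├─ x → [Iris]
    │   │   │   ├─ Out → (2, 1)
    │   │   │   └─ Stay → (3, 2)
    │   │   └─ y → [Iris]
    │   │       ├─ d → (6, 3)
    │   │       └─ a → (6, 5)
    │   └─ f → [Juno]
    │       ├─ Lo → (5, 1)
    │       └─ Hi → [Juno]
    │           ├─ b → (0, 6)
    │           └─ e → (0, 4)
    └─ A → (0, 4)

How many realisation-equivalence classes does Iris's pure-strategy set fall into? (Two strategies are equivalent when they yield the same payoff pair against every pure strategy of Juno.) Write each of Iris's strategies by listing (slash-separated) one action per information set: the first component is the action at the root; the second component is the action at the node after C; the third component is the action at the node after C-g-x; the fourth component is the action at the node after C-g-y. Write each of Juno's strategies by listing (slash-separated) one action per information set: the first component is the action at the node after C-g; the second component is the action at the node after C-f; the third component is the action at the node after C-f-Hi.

Iris has 16 pure strategies: C/g/Out/d, C/g/Out/a, C/g/Stay/d, C/g/Stay/a, C/f/Out/d, C/f/Out/a, C/f/Stay/d, C/f/Stay/a, A/g/Out/d, A/g/Out/a, A/g/Stay/d, A/g/Stay/a, A/f/Out/d, A/f/Out/a, A/f/Stay/d, A/f/Stay/a. Columns: x/Lo/b, x/Lo/e, x/Hi/b, x/Hi/e, y/Lo/b, y/Lo/e, y/Hi/b, y/Hi/e.
{C/g/Out/d} → row (2,1) (2,1) (2,1) (2,1) (6,3) (6,3) (6,3) (6,3)
{C/g/Out/a} → row (2,1) (2,1) (2,1) (2,1) (6,5) (6,5) (6,5) (6,5)
{C/g/Stay/d} → row (3,2) (3,2) (3,2) (3,2) (6,3) (6,3) (6,3) (6,3)
{C/g/Stay/a} → row (3,2) (3,2) (3,2) (3,2) (6,5) (6,5) (6,5) (6,5)
{C/f/Out/d, C/f/Out/a, C/f/Stay/d, C/f/Stay/a} → row (5,1) (5,1) (0,6) (0,4) (5,1) (5,1) (0,6) (0,4)
{A/g/Out/d, A/g/Out/a, A/g/Stay/d, A/g/Stay/a, A/f/Out/d, A/f/Out/a, A/f/Stay/d, A/f/Stay/a} → row (0,4) (0,4) (0,4) (0,4) (0,4) (0,4) (0,4) (0,4)
That's 6 distinct rows out of 16 strategies.

6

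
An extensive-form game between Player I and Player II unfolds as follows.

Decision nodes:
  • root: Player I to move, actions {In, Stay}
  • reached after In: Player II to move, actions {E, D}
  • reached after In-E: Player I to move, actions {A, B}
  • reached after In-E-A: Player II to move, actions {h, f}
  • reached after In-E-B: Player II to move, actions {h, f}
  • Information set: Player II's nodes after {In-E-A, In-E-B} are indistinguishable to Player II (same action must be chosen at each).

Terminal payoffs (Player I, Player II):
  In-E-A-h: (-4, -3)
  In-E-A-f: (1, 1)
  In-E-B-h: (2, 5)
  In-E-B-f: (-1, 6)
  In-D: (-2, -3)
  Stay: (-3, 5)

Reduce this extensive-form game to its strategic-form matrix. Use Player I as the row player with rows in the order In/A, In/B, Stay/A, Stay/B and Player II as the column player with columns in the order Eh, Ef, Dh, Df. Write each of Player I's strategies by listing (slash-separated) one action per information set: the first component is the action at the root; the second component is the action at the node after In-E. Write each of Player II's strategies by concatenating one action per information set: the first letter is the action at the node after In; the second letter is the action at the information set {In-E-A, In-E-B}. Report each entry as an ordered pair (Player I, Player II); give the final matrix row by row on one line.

Row In/A: Eh→(-4,-3), Ef→(1,1), Dh→(-2,-3), Df→(-2,-3)
Row In/B: Eh→(2,5), Ef→(-1,6), Dh→(-2,-3), Df→(-2,-3)
Row Stay/A: Eh→(-3,5), Ef→(-3,5), Dh→(-3,5), Df→(-3,5)
Row Stay/B: Eh→(-3,5), Ef→(-3,5), Dh→(-3,5), Df→(-3,5)

In/A: (-4,-3) (1,1) (-2,-3) (-2,-3) | In/B: (2,5) (-1,6) (-2,-3) (-2,-3) | Stay/A: (-3,5) (-3,5) (-3,5) (-3,5) | Stay/B: (-3,5) (-3,5) (-3,5) (-3,5)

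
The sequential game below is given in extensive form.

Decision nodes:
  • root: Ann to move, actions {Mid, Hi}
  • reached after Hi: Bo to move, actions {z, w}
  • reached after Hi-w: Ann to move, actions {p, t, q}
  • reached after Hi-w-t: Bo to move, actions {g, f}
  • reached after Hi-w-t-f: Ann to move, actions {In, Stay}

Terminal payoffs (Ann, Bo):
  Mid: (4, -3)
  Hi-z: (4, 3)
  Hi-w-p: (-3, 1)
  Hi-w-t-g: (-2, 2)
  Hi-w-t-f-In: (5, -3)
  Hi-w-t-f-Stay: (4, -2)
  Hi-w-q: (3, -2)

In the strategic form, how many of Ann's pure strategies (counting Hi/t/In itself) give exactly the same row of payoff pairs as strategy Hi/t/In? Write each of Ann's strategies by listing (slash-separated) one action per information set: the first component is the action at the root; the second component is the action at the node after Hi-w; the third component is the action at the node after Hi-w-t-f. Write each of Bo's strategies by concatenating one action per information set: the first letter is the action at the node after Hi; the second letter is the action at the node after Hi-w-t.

Row for Hi/t/In (columns zg, zf, wg, wf): (4,3) (4,3) (-2,2) (5,-3).
Every one of Ann's information sets is on the play path for some reply by Bo when Ann follows Hi/t/In.
Changing the action at any of them therefore changes at least one column, so only Hi/t/In itself gives this row.

1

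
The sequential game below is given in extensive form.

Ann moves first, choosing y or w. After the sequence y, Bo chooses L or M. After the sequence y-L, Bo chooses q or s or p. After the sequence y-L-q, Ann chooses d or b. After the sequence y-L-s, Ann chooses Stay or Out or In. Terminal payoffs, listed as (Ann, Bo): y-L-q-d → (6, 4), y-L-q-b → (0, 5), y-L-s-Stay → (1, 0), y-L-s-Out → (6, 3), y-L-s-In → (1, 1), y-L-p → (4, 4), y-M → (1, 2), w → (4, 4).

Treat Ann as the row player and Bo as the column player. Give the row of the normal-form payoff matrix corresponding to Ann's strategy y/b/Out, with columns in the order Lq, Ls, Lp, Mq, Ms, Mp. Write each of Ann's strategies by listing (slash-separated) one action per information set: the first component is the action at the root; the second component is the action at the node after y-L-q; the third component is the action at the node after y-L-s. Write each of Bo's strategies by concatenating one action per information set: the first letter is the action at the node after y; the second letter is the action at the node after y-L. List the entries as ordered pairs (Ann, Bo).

vs Lq: Ann plays y → Bo plays L at [y] → Bo plays q at [y-L] → Ann plays b at [y-L-q] → (0, 5)
vs Ls: Ann plays y → Bo plays L at [y] → Bo plays s at [y-L] → Ann plays Out at [y-L-s] → (6, 3)
vs Lp: Ann plays y → Bo plays L at [y] → Bo plays p at [y-L] → (4, 4)
vs Mq: Ann plays y → Bo plays M at [y] → (1, 2)
vs Ms: Ann plays y → Bo plays M at [y] → (1, 2)
vs Mp: Ann plays y → Bo plays M at [y] → (1, 2)

(0,5) (6,3) (4,4) (1,2) (1,2) (1,2)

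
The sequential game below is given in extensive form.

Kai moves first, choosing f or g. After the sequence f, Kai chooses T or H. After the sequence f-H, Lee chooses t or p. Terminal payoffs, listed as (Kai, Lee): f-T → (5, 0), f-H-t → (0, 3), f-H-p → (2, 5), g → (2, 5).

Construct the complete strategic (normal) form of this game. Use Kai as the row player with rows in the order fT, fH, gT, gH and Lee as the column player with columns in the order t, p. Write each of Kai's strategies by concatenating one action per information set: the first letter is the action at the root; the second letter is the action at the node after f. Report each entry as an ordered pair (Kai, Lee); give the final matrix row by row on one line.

fT: (5,0) (5,0) | fH: (0,3) (2,5) | gT: (2,5) (2,5) | gH: (2,5) (2,5)

Row fT: t→(5,0), p→(5,0)
Row fH: t→(0,3), p→(2,5)
Row gT: t→(2,5), p→(2,5)
Row gH: t→(2,5), p→(2,5)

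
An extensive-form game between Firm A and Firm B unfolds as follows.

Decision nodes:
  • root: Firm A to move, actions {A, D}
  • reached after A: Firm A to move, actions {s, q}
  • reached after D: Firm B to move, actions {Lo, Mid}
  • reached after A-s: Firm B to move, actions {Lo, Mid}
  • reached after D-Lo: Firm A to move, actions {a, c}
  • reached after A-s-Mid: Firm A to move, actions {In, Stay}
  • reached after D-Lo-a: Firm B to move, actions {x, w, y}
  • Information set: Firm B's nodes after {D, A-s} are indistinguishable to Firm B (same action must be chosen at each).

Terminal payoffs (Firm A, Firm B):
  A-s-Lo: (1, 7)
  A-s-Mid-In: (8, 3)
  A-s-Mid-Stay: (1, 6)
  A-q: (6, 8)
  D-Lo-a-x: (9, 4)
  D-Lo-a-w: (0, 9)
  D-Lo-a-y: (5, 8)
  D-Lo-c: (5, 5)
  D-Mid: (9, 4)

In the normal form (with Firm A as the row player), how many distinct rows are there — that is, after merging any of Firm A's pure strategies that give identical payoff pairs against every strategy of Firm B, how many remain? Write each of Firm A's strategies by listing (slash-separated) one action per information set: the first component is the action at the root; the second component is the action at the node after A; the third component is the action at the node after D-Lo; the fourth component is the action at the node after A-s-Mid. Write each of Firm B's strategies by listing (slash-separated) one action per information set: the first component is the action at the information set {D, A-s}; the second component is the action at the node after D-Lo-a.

5

Firm A has 16 pure strategies: A/s/a/In, A/s/a/Stay, A/s/c/In, A/s/c/Stay, A/q/a/In, A/q/a/Stay, A/q/c/In, A/q/c/Stay, D/s/a/In, D/s/a/Stay, D/s/c/In, D/s/c/Stay, D/q/a/In, D/q/a/Stay, D/q/c/In, D/q/c/Stay. Columns: Lo/x, Lo/w, Lo/y, Mid/x, Mid/w, Mid/y.
{A/s/a/In, A/s/c/In} → row (1,7) (1,7) (1,7) (8,3) (8,3) (8,3)
{A/s/a/Stay, A/s/c/Stay} → row (1,7) (1,7) (1,7) (1,6) (1,6) (1,6)
{A/q/a/In, A/q/a/Stay, A/q/c/In, A/q/c/Stay} → row (6,8) (6,8) (6,8) (6,8) (6,8) (6,8)
{D/s/a/In, D/s/a/Stay, D/q/a/In, D/q/a/Stay} → row (9,4) (0,9) (5,8) (9,4) (9,4) (9,4)
{D/s/c/In, D/s/c/Stay, D/q/c/In, D/q/c/Stay} → row (5,5) (5,5) (5,5) (9,4) (9,4) (9,4)
That's 5 distinct rows out of 16 strategies.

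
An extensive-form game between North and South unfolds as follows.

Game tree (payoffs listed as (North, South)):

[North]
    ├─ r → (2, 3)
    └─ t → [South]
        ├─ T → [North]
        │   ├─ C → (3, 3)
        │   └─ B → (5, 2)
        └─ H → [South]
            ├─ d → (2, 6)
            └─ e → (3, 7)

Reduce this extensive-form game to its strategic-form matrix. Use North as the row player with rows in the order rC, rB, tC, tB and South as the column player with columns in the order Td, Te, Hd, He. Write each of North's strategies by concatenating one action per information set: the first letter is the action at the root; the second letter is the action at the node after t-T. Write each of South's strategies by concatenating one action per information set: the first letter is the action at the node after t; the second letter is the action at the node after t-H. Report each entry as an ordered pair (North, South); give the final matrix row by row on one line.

           Td       Te       Hd       He
  rC    (2,3)    (2,3)    (2,3)    (2,3)
  rB    (2,3)    (2,3)    (2,3)    (2,3)
  tC    (3,3)    (3,3)    (2,6)    (3,7)
  tB    (5,2)    (5,2)    (2,6)    (3,7)

rC: (2,3) (2,3) (2,3) (2,3) | rB: (2,3) (2,3) (2,3) (2,3) | tC: (3,3) (3,3) (2,6) (3,7) | tB: (5,2) (5,2) (2,6) (3,7)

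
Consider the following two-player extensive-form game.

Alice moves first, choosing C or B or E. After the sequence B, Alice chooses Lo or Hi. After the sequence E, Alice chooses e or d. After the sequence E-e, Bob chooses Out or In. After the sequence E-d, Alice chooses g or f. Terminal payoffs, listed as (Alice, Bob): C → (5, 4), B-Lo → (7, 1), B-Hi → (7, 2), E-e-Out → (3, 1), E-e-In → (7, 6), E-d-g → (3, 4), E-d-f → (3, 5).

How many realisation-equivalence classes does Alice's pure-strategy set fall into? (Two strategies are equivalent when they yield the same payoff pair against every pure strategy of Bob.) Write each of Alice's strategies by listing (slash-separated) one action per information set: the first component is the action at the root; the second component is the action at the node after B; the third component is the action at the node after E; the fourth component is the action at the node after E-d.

6

Alice has 24 pure strategies: C/Lo/e/g, C/Lo/e/f, C/Lo/d/g, C/Lo/d/f, C/Hi/e/g, C/Hi/e/f, C/Hi/d/g, C/Hi/d/f, B/Lo/e/g, B/Lo/e/f, B/Lo/d/g, B/Lo/d/f, B/Hi/e/g, B/Hi/e/f, B/Hi/d/g, B/Hi/d/f, E/Lo/e/g, E/Lo/e/f, E/Lo/d/g, E/Lo/d/f, E/Hi/e/g, E/Hi/e/f, E/Hi/d/g, E/Hi/d/f. Columns: Out, In.
{C/Lo/e/g, C/Lo/e/f, C/Lo/d/g, C/Lo/d/f, C/Hi/e/g, C/Hi/e/f, C/Hi/d/g, C/Hi/d/f} → row (5,4) (5,4)
{B/Lo/e/g, B/Lo/e/f, B/Lo/d/g, B/Lo/d/f} → row (7,1) (7,1)
{B/Hi/e/g, B/Hi/e/f, B/Hi/d/g, B/Hi/d/f} → row (7,2) (7,2)
{E/Lo/e/g, E/Lo/e/f, E/Hi/e/g, E/Hi/e/f} → row (3,1) (7,6)
{E/Lo/d/g, E/Hi/d/g} → row (3,4) (3,4)
{E/Lo/d/f, E/Hi/d/f} → row (3,5) (3,5)
That's 6 distinct rows out of 24 strategies.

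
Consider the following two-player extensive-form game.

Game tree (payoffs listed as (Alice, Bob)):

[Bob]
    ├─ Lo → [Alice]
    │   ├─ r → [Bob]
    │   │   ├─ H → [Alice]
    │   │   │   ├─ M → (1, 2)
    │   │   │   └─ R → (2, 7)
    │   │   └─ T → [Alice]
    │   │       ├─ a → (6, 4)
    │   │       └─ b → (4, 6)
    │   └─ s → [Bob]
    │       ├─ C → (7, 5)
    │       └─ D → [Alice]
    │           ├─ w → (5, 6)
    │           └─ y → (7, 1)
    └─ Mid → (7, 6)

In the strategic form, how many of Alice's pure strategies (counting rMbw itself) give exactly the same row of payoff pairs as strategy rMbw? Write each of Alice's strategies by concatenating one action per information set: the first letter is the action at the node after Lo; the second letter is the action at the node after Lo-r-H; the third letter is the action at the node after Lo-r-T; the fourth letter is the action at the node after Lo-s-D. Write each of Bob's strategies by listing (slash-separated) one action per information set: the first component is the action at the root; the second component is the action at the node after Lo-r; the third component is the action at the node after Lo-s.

Row for rMbw (columns Lo/H/C, Lo/H/D, Lo/T/C, Lo/T/D, Mid/H/C, Mid/H/D, Mid/T/C, Mid/T/D): (1,2) (1,2) (4,6) (4,6) (7,6) (7,6) (7,6) (7,6).
Under rMbw, Alice's choice at the node after Lo-s-D can never be reached regardless of what Bob does, so varying those choices leaves every outcome unchanged.
Holding the reachable choices fixed and varying the unreachable one freely already gives 2 equivalent strategies.
No other strategy reproduces this row, so those 2 are the full class: rMbw, rMby.

2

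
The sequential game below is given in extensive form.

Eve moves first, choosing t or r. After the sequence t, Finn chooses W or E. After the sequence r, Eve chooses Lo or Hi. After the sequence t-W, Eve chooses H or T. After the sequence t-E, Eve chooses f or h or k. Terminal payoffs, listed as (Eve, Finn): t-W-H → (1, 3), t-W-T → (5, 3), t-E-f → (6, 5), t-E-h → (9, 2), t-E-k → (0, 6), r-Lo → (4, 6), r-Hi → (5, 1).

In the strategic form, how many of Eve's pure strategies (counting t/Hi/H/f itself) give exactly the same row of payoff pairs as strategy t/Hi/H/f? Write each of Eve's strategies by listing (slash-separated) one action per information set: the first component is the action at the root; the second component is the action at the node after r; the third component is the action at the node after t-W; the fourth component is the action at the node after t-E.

Row for t/Hi/H/f (columns W, E): (1,3) (6,5).
Under t/Hi/H/f, Eve's choice at the node after r can never be reached regardless of what Finn does, so varying those choices leaves every outcome unchanged.
Holding the reachable choices fixed and varying the unreachable one freely already gives 2 equivalent strategies.
No other strategy reproduces this row, so those 2 are the full class: t/Lo/H/f, t/Hi/H/f.

2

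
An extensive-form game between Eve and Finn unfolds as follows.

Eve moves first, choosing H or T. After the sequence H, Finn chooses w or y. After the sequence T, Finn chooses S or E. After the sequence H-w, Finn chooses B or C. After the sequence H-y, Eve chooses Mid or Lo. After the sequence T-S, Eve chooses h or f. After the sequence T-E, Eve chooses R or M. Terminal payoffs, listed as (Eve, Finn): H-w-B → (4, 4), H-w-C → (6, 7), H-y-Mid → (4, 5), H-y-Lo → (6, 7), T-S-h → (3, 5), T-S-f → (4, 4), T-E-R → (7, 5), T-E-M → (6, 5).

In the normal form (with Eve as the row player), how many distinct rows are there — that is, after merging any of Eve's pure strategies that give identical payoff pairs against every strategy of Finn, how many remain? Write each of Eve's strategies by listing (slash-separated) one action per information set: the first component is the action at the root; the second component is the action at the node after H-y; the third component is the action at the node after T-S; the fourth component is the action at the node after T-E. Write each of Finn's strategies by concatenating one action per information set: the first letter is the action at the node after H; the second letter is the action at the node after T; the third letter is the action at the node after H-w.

6

Eve has 16 pure strategies: H/Mid/h/R, H/Mid/h/M, H/Mid/f/R, H/Mid/f/M, H/Lo/h/R, H/Lo/h/M, H/Lo/f/R, H/Lo/f/M, T/Mid/h/R, T/Mid/h/M, T/Mid/f/R, T/Mid/f/M, T/Lo/h/R, T/Lo/h/M, T/Lo/f/R, T/Lo/f/M. Columns: wSB, wSC, wEB, wEC, ySB, ySC, yEB, yEC.
{H/Mid/h/R, H/Mid/h/M, H/Mid/f/R, H/Mid/f/M} → row (4,4) (6,7) (4,4) (6,7) (4,5) (4,5) (4,5) (4,5)
{H/Lo/h/R, H/Lo/h/M, H/Lo/f/R, H/Lo/f/M} → row (4,4) (6,7) (4,4) (6,7) (6,7) (6,7) (6,7) (6,7)
{T/Mid/h/R, T/Lo/h/R} → row (3,5) (3,5) (7,5) (7,5) (3,5) (3,5) (7,5) (7,5)
{T/Mid/h/M, T/Lo/h/M} → row (3,5) (3,5) (6,5) (6,5) (3,5) (3,5) (6,5) (6,5)
{T/Mid/f/R, T/Lo/f/R} → row (4,4) (4,4) (7,5) (7,5) (4,4) (4,4) (7,5) (7,5)
{T/Mid/f/M, T/Lo/f/M} → row (4,4) (4,4) (6,5) (6,5) (4,4) (4,4) (6,5) (6,5)
That's 6 distinct rows out of 16 strategies.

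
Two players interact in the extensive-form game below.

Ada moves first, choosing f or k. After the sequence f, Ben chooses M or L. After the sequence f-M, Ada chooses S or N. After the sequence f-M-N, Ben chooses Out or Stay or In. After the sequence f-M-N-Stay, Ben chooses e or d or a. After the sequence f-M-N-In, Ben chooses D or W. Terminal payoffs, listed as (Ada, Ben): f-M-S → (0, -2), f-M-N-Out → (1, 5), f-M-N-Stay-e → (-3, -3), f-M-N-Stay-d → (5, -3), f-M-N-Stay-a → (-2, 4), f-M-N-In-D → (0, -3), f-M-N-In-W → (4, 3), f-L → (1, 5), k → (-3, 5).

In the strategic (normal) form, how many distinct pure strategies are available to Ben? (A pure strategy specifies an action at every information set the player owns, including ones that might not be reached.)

Ben owns the node after f with actions {M, L} — two choices.
Ben owns the node after f-M-N with actions {Out, Stay, In} — three choices.
Ben owns the node after f-M-N-Stay with actions {e, d, a} — three choices.
Ben owns the node after f-M-N-In with actions {D, W} — two choices.
A pure strategy fixes one action at each information set independently, so the count is the product 2 × 3 × 3 × 2 = 36.
(For reference, Ada has 4 pure strategies, giving a 36×4 normal-form matrix.)

36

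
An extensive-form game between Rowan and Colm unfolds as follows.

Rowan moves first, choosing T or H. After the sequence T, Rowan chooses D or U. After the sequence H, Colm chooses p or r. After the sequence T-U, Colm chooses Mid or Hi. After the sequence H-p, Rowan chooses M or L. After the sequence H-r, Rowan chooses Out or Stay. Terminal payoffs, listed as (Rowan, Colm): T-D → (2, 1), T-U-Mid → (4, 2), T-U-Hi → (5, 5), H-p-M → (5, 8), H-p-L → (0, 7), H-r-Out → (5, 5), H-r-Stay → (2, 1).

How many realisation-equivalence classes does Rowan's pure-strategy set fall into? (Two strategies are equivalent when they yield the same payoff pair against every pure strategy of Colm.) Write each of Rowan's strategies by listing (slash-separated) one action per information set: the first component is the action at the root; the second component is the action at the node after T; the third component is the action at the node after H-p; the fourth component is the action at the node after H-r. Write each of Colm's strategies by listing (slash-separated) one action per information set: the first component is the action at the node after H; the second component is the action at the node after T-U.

Rowan has 16 pure strategies: T/D/M/Out, T/D/M/Stay, T/D/L/Out, T/D/L/Stay, T/U/M/Out, T/U/M/Stay, T/U/L/Out, T/U/L/Stay, H/D/M/Out, H/D/M/Stay, H/D/L/Out, H/D/L/Stay, H/U/M/Out, H/U/M/Stay, H/U/L/Out, H/U/L/Stay. Columns: p/Mid, p/Hi, r/Mid, r/Hi.
{T/D/M/Out, T/D/M/Stay, T/D/L/Out, T/D/L/Stay} → row (2,1) (2,1) (2,1) (2,1)
{T/U/M/Out, T/U/M/Stay, T/U/L/Out, T/U/L/Stay} → row (4,2) (5,5) (4,2) (5,5)
{H/D/M/Out, H/U/M/Out} → row (5,8) (5,8) (5,5) (5,5)
{H/D/M/Stay, H/U/M/Stay} → row (5,8) (5,8) (2,1) (2,1)
{H/D/L/Out, H/U/L/Out} → row (0,7) (0,7) (5,5) (5,5)
{H/D/L/Stay, H/U/L/Stay} → row (0,7) (0,7) (2,1) (2,1)
That's 6 distinct rows out of 16 strategies.

6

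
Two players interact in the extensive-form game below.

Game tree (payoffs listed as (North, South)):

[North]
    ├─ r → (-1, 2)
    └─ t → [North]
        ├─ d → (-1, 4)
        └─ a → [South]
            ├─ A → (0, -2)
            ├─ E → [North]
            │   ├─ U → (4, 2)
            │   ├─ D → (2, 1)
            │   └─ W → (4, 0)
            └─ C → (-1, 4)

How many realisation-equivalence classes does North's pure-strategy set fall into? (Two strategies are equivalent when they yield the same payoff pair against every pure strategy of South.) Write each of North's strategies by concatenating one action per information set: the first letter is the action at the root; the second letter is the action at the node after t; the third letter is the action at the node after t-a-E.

5

North has 12 pure strategies: rdU, rdD, rdW, raU, raD, raW, tdU, tdD, tdW, taU, taD, taW. Columns: A, E, C.
{rdU, rdD, rdW, raU, raD, raW} → row (-1,2) (-1,2) (-1,2)
{tdU, tdD, tdW} → row (-1,4) (-1,4) (-1,4)
{taU} → row (0,-2) (4,2) (-1,4)
{taD} → row (0,-2) (2,1) (-1,4)
{taW} → row (0,-2) (4,0) (-1,4)
That's 5 distinct rows out of 12 strategies.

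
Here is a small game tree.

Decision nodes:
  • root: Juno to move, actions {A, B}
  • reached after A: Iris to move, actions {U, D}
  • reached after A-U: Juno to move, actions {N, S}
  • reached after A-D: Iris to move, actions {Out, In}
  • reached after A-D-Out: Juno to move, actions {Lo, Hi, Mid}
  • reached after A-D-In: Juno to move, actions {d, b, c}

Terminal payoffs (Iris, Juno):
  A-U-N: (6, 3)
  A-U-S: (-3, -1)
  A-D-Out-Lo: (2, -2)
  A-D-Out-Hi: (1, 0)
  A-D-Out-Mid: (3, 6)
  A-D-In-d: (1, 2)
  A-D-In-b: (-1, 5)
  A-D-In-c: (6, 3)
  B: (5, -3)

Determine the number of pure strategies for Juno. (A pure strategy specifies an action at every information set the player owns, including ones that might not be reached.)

36

Juno owns the root with actions {A, B} — two choices.
Juno owns the node after A-U with actions {N, S} — two choices.
Juno owns the node after A-D-Out with actions {Lo, Hi, Mid} — three choices.
Juno owns the node after A-D-In with actions {d, b, c} — three choices.
A pure strategy fixes one action at each information set independently, so the count is the product 2 × 2 × 3 × 3 = 36.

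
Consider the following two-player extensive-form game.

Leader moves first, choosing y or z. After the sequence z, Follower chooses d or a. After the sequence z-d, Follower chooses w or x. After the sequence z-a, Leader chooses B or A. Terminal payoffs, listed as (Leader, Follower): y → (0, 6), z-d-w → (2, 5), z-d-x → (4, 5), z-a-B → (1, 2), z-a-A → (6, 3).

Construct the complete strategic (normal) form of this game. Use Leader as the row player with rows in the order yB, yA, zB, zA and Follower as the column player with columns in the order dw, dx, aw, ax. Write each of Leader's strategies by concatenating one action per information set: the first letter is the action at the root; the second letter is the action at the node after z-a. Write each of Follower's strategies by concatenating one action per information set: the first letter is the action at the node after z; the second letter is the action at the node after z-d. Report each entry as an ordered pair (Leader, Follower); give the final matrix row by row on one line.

yB: (0,6) (0,6) (0,6) (0,6) | yA: (0,6) (0,6) (0,6) (0,6) | zB: (2,5) (4,5) (1,2) (1,2) | zA: (2,5) (4,5) (6,3) (6,3)

           dw       dx       aw       ax
  yB    (0,6)    (0,6)    (0,6)    (0,6)
  yA    (0,6)    (0,6)    (0,6)    (0,6)
  zB    (2,5)    (4,5)    (1,2)    (1,2)
  zA    (2,5)    (4,5)    (6,3)    (6,3)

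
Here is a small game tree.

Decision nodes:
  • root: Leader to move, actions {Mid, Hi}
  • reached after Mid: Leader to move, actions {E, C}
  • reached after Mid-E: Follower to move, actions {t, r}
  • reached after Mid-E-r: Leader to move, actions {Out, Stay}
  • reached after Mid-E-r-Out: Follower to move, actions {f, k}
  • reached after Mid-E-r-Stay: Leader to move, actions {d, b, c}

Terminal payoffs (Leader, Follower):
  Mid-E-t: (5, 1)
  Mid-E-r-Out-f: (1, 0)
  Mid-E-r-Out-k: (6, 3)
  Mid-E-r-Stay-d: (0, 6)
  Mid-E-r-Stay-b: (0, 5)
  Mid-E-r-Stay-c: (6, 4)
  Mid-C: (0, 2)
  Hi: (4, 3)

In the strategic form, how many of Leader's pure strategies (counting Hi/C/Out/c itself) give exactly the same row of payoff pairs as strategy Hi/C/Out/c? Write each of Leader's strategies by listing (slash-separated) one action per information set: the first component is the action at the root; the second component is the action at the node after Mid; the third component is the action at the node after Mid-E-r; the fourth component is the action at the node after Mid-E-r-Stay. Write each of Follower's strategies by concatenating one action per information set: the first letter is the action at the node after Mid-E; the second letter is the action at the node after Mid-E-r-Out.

12

Row for Hi/C/Out/c (columns tf, tk, rf, rk): (4,3) (4,3) (4,3) (4,3).
Under Hi/C/Out/c, Leader's choice at the node after Mid and at the node after Mid-E-r and at the node after Mid-E-r-Stay can never be reached regardless of what Follower does, so varying those choices leaves every outcome unchanged.
Holding the reachable choices fixed and varying the unreachable ones freely already gives 2 × 2 × 3 = 12 equivalent strategies.
No other strategy reproduces this row, so those 12 are the full class: Hi/E/Out/d, Hi/E/Out/b, Hi/E/Out/c, Hi/E/Stay/d, Hi/E/Stay/b, Hi/E/Stay/c, Hi/C/Out/d, Hi/C/Out/b, Hi/C/Out/c, Hi/C/Stay/d, Hi/C/Stay/b, Hi/C/Stay/c.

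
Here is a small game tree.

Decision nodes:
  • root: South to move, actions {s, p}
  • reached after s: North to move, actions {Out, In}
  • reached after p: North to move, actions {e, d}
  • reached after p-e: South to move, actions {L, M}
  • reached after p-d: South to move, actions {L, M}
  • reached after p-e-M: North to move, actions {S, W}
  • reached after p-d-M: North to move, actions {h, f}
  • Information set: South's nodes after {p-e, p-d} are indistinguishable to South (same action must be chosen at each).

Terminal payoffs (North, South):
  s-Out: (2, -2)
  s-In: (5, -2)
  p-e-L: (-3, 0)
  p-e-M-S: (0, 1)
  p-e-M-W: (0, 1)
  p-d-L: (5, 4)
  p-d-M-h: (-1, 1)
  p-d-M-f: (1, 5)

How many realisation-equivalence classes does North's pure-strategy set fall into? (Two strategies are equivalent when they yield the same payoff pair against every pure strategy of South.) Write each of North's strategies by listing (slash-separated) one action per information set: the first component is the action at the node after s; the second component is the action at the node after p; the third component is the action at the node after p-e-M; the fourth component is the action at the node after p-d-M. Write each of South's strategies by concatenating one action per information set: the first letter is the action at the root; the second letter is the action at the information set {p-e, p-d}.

6

North has 16 pure strategies: Out/e/S/h, Out/e/S/f, Out/e/W/h, Out/e/W/f, Out/d/S/h, Out/d/S/f, Out/d/W/h, Out/d/W/f, In/e/S/h, In/e/S/f, In/e/W/h, In/e/W/f, In/d/S/h, In/d/S/f, In/d/W/h, In/d/W/f. Columns: sL, sM, pL, pM.
{Out/e/S/h, Out/e/S/f, Out/e/W/h, Out/e/W/f} → row (2,-2) (2,-2) (-3,0) (0,1)
{Out/d/S/h, Out/d/W/h} → row (2,-2) (2,-2) (5,4) (-1,1)
{Out/d/S/f, Out/d/W/f} → row (2,-2) (2,-2) (5,4) (1,5)
{In/e/S/h, In/e/S/f, In/e/W/h, In/e/W/f} → row (5,-2) (5,-2) (-3,0) (0,1)
{In/d/S/h, In/d/W/h} → row (5,-2) (5,-2) (5,4) (-1,1)
{In/d/S/f, In/d/W/f} → row (5,-2) (5,-2) (5,4) (1,5)
That's 6 distinct rows out of 16 strategies.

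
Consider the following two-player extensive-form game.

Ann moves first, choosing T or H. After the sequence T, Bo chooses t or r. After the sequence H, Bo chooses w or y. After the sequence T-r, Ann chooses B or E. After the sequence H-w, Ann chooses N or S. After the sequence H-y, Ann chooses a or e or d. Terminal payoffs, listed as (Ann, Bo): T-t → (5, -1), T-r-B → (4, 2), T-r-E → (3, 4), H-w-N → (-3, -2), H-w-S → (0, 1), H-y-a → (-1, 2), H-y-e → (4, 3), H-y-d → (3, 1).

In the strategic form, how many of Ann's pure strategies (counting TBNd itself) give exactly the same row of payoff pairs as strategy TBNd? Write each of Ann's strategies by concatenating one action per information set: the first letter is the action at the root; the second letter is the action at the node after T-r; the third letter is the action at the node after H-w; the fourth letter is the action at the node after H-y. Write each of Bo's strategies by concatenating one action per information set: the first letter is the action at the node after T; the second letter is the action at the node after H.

6

Row for TBNd (columns tw, ty, rw, ry): (5,-1) (5,-1) (4,2) (4,2).
Under TBNd, Ann's choice at the node after H-w and at the node after H-y can never be reached regardless of what Bo does, so varying those choices leaves every outcome unchanged.
Holding the reachable choices fixed and varying the unreachable ones freely already gives 2 × 3 = 6 equivalent strategies.
No other strategy reproduces this row, so those 6 are the full class: TBNa, TBNe, TBNd, TBSa, TBSe, TBSd.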